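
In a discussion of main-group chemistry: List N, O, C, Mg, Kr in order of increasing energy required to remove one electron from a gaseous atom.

Mg < C < O < Kr < N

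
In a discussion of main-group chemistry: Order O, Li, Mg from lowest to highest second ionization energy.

Mg, O, Li

IE_2 is the cost of taking one more electron from the +1 cation: O⁺ still has 5 valence electrons; Li⁺ is the bare [He] core; Mg⁺ still has 1 valence electron.
Pulling an electron out of a noble-gas core costs far more than removing a remaining valence electron, so Li sits at the high end of IE_2.
Valence configurations: O⁺ [He]2s²2p³, Mg⁺ [Ne]3s¹.
The numbers (kJ/mol): O 3388, Li 7298, Mg 1451.
So the second ionization energies run Mg < O < Li.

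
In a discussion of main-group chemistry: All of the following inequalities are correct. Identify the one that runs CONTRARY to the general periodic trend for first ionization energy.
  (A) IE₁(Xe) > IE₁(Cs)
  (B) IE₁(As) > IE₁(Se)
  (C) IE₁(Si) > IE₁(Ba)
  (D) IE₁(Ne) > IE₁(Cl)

(B)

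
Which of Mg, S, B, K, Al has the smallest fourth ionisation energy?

S

Consider each +3 ion: Mg³⁺ is already 1 electron into the core; S³⁺ still has 3 valence electrons; B³⁺ is the bare [He] core; K³⁺ is already 2 electrons into the core; Al³⁺ is the bare [Ne] core.
Pulling an electron out of a noble-gas core costs far more than removing a remaining valence electron, so K, Mg, Al and B sit at the high end of IE_4.
The numbers (kJ/mol): Mg 10543, S 4556, B 25026, K 5877, Al 11577.
So the fourth ionization energies run S < K < Mg < Al < B.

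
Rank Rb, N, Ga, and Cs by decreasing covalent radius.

Cs > Rb > Ga > N

N is in period 2, group 15; Ga is in period 4, group 13; Rb is in period 5, group 1; Cs is in period 6, group 1.
Radius decreases left→right (rising Z_eff, same n) and increases top→bottom (higher n).
Neither a single period nor a single group — weigh both effects.
Ga > N: relative to N, both the across-period and down-group shifts push Ga's atomic radius up.
Rb > Ga: both effects reinforce here, so Rb is clearly the larger of the two.
Cs > Rb: Cs sits below Rb in group 1, so the down-group effect alone puts Cs larger.
Tabulated atomic radius (pm): N 71, Ga 124, Rb 210, Cs 232.
So from largest to smallest: Cs > Rb > Ga > N.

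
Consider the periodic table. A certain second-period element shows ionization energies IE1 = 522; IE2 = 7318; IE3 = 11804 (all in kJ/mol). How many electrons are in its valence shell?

1

Look for the largest jump between consecutive ionization energies: IE2/IE1 ≈ 14.0, far larger than any earlier ratio.
That jump marks the point where a core electron is being removed. So the atom has 1 valence electron.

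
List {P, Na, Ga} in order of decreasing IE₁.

P, Ga, Na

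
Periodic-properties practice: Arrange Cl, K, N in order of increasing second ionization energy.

Cl, N, K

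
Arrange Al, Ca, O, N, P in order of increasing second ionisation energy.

Ca, Al, P, N, O

Consider each +1 ion: Al⁺ still has 2 valence electrons; Ca⁺ still has 1 valence electron; O⁺ still has 5 valence electrons; N⁺ still has 4 valence electrons; P⁺ still has 4 valence electrons.
All are still removing valence electrons, so compare the +1 ions as you would atoms: IE_2 generally rises across a period (higher Z_eff) and falls down a group (larger shell), subject to the usual subshell exceptions.
Valence configurations: Al⁺ [Ne]3s², Ca⁺ [Ar]4s¹, O⁺ [He]2s²2p³, N⁺ [He]2s²2p², P⁺ [Ne]3s²3p².
Tabulated IE_2 (kJ/mol): Al 1817, Ca 1145, O 3388, N 2856, P 1907.
Putting it together, IE_2: Ca < Al < P < N < O.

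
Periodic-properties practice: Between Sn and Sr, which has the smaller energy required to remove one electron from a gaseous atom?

Sr is in period 5, group 2; Sn is in period 5, group 14.
Across a period the outer electron is held more tightly (higher IE₁); down a group it sits in a higher shell, more shielded, and comes off more easily.
All lie in period 5, so first ionization energy increases left to right.
So Sr has the smaller energy required to remove one electron from a gaseous atom (Sr < Sn).

Sr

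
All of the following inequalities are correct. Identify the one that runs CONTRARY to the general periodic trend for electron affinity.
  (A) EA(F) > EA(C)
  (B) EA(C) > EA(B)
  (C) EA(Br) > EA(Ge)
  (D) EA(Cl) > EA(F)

The general trend: electron affinity increases across a period and decreases down a group.
(A) F (period 2, group 17) vs C (period 2, group 14): the stated order agrees with the simple trend.
(B) C (period 2, group 14) vs B (period 2, group 13): the stated order agrees with the simple trend.
(C) Br (period 4, group 17) vs Ge (period 4, group 14): the stated order agrees with the simple trend.
(D) Cl (period 3, group 17) vs F (period 2, group 17): the stated order contradicts the simple trend.
The exception is (D): F's small 2p subshell makes the incoming electron feel strong e⁻–e⁻ repulsion, so Cl actually releases more energy on gaining an electron.

(D)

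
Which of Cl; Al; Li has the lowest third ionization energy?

Al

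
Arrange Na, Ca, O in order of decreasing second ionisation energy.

Na, O, Ca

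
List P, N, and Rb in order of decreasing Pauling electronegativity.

N > P > Rb

N is in period 2, group 15; P is in period 3, group 15; Rb is in period 5, group 1.
Atoms toward the upper right of the periodic table pull bonding electrons most strongly.
These span different periods and groups, so the two trends combine.
P > Rb: both effects reinforce here, so P is clearly the higher of the two.
N > P: they share group 15; the group trend gives N the larger value.
Tabulated electronegativity (Pauling): N 3.04, P 2.19, Rb 0.82.
So from highest to lowest: N > P > Rb.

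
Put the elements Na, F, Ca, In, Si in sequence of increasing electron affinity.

Ca < In < Na < Si < F

F is in period 2, group 17; Na is in period 3, group 1; Si is in period 3, group 14; Ca is in period 4, group 2; In is in period 5, group 13.
Electron affinity generally becomes more exothermic across a period toward the halogens and less exothermic down a group.
Here both period and group differ, so the two effects have to be weighed against each other.
In > Ca: the two effects oppose for this pair; the across-period effect wins (29 vs 2 kJ/mol).
Na > In: period and group pull opposite ways; the down-group shift dominates (53 vs 29 kJ/mol).
Si > Na: both are in period 3; the period trend gives Si the larger value.
F > Si: relative to Si, both the across-period and down-group shifts push F's electron affinity up.
Tabulated electron affinity (kJ/mol): F 328, Na 53, Si 134, Ca 2, In 29.
So from lowest to highest: Ca < In < Na < Si < F.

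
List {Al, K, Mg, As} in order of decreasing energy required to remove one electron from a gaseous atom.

Mg is in period 3, group 2; Al is in period 3, group 13; K is in period 4, group 1; As is in period 4, group 15.
Removing the outermost electron gets harder across a period and easier down a group.
Here both period and group differ, so the two effects have to be weighed against each other.
Al > K: relative to K, both the across-period and down-group shifts push Al's first ionization energy up.
Mg > Al: this pair runs against the simple trend — see the exception note.
As > Mg: the two effects oppose for this pair; the across-period effect wins (947 vs 738 kJ/mol).
Note the exception: Mg has a higher first ionization energy than Al, contrary to the simple trend — Al's single 3p electron is easier to remove than one from Mg's filled 3s².
Tabulated first ionization energy (kJ/mol): Mg 738, Al 578, K 419, As 947.
So from highest to lowest: As > Mg > Al > K.

As > Mg > Al > K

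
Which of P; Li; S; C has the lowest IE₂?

P

After 1 electron has been removed, what remains? P⁺ still has 4 valence electrons; Li⁺ is the bare [He] core; S⁺ still has 5 valence electrons; C⁺ still has 3 valence electrons.
Core electrons are held far more tightly than valence electrons, so Li tops the IE_2 order.
Valence configurations: P⁺ [Ne]3s²3p², S⁺ [Ne]3s²3p³, C⁺ [He]2s²2p¹.
The numbers (kJ/mol): P 1907, Li 7298, S 2252, C 2353.
Overall IE_2 order: P < S < C < Li.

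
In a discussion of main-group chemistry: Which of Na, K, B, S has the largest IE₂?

Consider each +1 ion: Na⁺ is the bare [Ne] core; K⁺ is the bare [Ar] core; B⁺ still has 2 valence electrons; S⁺ still has 5 valence electrons.
Core electrons are held far more tightly than valence electrons, so K and Na top the IE_2 order.
Valence configurations: B⁺ [He]2s², S⁺ [Ne]3s²3p³.
Approximate IE_2 values (kJ/mol): Na 4562, K 3052, B 2427, S 2252.
Overall IE_2 order: S < B < K < Na.

Na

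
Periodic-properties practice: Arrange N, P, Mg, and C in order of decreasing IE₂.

N > C > P > Mg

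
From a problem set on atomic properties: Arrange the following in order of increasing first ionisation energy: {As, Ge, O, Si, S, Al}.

Al < Ge < Si < As < S < O

O is in period 2, group 16; Al is in period 3, group 13; Si is in period 3, group 14; S is in period 3, group 16; Ge is in period 4, group 14; As is in period 4, group 15.
First ionization energy rises across a period (greater Z_eff holds electrons more tightly) and falls down a group (valence electrons are farther from the nucleus).
These span different periods and groups, so the two trends combine.
Ge > Al: the two effects oppose for this pair; the across-period effect wins (762 vs 578 kJ/mol).
Si > Ge: Si sits above Ge in group 14, so the down-group effect alone puts Si higher.
As > Si: the two effects oppose for this pair; the across-period effect wins (947 vs 786 kJ/mol).
S > As: both effects reinforce here, so S is clearly the higher of the two.
O > S: O sits above S in group 16, so the down-group effect alone puts O higher.
Tabulated first ionization energy (kJ/mol): O 1314, Al 578, Si 786, S 1000, Ge 762, As 947.
So from lowest to highest: Al < Ge < Si < As < S < O.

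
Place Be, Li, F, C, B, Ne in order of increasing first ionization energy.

Li < B < Be < C < F < Ne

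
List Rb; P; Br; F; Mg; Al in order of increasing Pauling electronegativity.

Rb, Mg, Al, P, Br, F

Electronegativity increases across a period and decreases down a group, tracking effective nuclear charge and atomic size.
These span different periods and groups, so the two trends combine.
Mg > Rb: both effects reinforce here, so Mg is clearly the higher of the two.
Al > Mg: Al lies to the right of Mg in period 3, so the across-period effect alone puts Al higher.
P > Al: P lies to the right of Al in period 3, so the across-period effect alone puts P higher.
Br > P: period and group pull opposite ways; the across-period shift dominates (2.96 vs 2.19).
F > Br: F sits above Br in group 17, so the down-group effect alone puts F higher.
For reference (Pauling): F 3.98, Mg 1.31, Al 1.61, P 2.19, Br 2.96, Rb 0.82.
So from lowest to highest: Rb < Mg < Al < P < Br < F.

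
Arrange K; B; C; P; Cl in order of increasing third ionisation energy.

P, B, Cl, K, C

Consider each +2 ion: K²⁺ is already 1 electron into the core; B²⁺ still has 1 valence electron; C²⁺ still has 2 valence electrons; P²⁺ still has 3 valence electrons; Cl²⁺ still has 5 valence electrons.
Usually core removal costs more than valence removal, but here the competition is close: a tightly held n=2 valence electron can cost more to remove than an n=3 core electron, so the actual values have to decide it.
Valence configurations: B²⁺ [He]2s¹, C²⁺ [He]2s², P²⁺ [Ne]3s²3p¹, Cl²⁺ [Ne]3s²3p³.
Tabulated IE_3 (kJ/mol): K 4420, B 3660, C 4620, P 2914, Cl 3822.
So the third ionization energies run P < B < Cl < K < C.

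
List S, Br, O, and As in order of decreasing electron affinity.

Br > S > O > As

Atoms with high Z_eff and room in the valence shell (especially the halogens) have the most exothermic electron affinities.
Here both period and group differ, so the two effects have to be weighed against each other.
O > As: both effects reinforce here, so O is clearly the higher of the two.
S > O: this pair runs against the simple trend — see the exception note.
Br > S: period and group pull opposite ways; the across-period shift dominates (325 vs 200 kJ/mol).
Note the exception: S has a higher electron affinity than O, contrary to the simple trend — the compact 2p subshell of O repels the added electron more than S's larger 3p does.
Approximate values (kJ/mol): O 141, S 200, As 78, Br 325.
So from highest to lowest: Br > S > O > As.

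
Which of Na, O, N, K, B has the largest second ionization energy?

Na

The second ionization energy removes an electron from the +1 ion. For each element: Na⁺ is the bare [Ne] core; O⁺ still has 5 valence electrons; N⁺ still has 4 valence electrons; K⁺ is the bare [Ar] core; B⁺ still has 2 valence electrons.
Usually core removal costs more than valence removal, but here the competition is close: a tightly held n=2 valence electron can cost more to remove than an n=3 core electron, so the actual values have to decide it.
Valence configurations: O⁺ [He]2s²2p³, N⁺ [He]2s²2p², B⁺ [He]2s².
Tabulated IE_2 (kJ/mol): Na 4562, O 3388, N 2856, K 3052, B 2427.
So the second ionization energies run B < N < K < O < Na.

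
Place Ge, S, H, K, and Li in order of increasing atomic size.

H, S, Ge, Li, K

Radius decreases left→right (rising Z_eff, same n) and increases top→bottom (higher n).
Neither a single period nor a single group — weigh both effects.
S > H: period and group pull opposite ways; the down-group shift dominates (103 vs 32 pm).
Ge > S: both effects reinforce here, so Ge is clearly the larger of the two.
Li > Ge: the two effects oppose for this pair; the across-period effect wins (133 vs 121 pm).
K > Li: K sits below Li in group 1, so the down-group effect alone puts K larger.
Tabulated atomic radius (pm): H 32, Li 133, S 103, K 196, Ge 121.
So from smallest to largest: H < S < Ge < Li < K.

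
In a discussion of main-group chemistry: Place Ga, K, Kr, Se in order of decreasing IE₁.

K is in period 4, group 1; Ga is in period 4, group 13; Se is in period 4, group 16; Kr is in period 4, group 18.
IE₁ increases left→right with effective nuclear charge and decreases top→bottom as the valence shell moves farther out.
All lie in period 4, so first ionization energy increases left to right.
So from highest to lowest: Kr > Se > Ga > K.

Kr, Se, Ga, K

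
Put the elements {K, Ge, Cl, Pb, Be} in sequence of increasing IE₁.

IE₁ increases left→right with effective nuclear charge and decreases top→bottom as the valence shell moves farther out.
These span different periods and groups, so the two trends combine.
Pb > K: the two effects oppose for this pair; the across-period effect wins (716 vs 419 kJ/mol).
Ge > Pb: they share group 14; the group trend gives Ge the larger value.
Be > Ge: the two effects oppose for this pair; the down-group effect wins (900 vs 762 kJ/mol).
Cl > Be: period and group pull opposite ways; the across-period shift dominates (1251 vs 900 kJ/mol).
For reference (kJ/mol): Be 900, Cl 1251, K 419, Ge 762, Pb 716.
So from lowest to highest: K < Pb < Ge < Be < Cl.

K < Pb < Ge < Be < Cl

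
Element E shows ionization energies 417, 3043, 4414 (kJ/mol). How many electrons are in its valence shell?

1

Look for the largest jump between consecutive ionization energies: IE2/IE1 ≈ 7.3, far larger than any earlier ratio.
That jump marks the point where a core electron is being removed. So the atom has 1 valence electron.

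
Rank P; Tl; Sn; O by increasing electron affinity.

O is in period 2, group 16; P is in period 3, group 15; Sn is in period 5, group 14; Tl is in period 6, group 13.
Atoms with high Z_eff and room in the valence shell (especially the halogens) have the most exothermic electron affinities.
Here both period and group differ, so the two effects have to be weighed against each other.
P > Tl: relative to Tl, both the across-period and down-group shifts push P's electron affinity up.
Sn > P: this pair runs against the simple trend — see the exception note.
O > Sn: both effects reinforce here, so O is clearly the higher of the two.
Note the exception: Sn has a higher electron affinity than P, contrary to the simple trend — adding an electron to P's half-filled np³ subshell costs electron-pairing energy.
For reference (kJ/mol): O 141, P 72, Sn 107, Tl 19.
So from lowest to highest: Tl < P < Sn < O.

Tl < P < Sn < O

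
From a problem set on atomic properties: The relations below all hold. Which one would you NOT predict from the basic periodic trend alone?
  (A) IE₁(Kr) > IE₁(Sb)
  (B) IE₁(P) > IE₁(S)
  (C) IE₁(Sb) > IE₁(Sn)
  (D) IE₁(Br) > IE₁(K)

(B)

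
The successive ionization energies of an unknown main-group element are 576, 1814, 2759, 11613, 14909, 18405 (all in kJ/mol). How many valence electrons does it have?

Look for the largest jump between consecutive ionization energies: IE4/IE3 ≈ 4.2, far larger than any earlier ratio.
That jump marks the point where a core electron is being removed. So the atom has 3 valence electrons.

3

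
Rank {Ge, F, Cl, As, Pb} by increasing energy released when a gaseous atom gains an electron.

Pb, As, Ge, F, Cl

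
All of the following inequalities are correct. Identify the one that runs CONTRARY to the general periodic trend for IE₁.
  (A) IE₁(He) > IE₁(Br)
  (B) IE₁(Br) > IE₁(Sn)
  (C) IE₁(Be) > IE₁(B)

(C)

The general trend: IE₁ increases across a period and decreases down a group.
(A) He (period 1, group 18) vs Br (period 4, group 17): the stated order agrees with the simple trend.
(B) Br (period 4, group 17) vs Sn (period 5, group 14): the stated order agrees with the simple trend.
(C) Be (period 2, group 2) vs B (period 2, group 13): the stated order contradicts the simple trend.
The exception is (C): removing B's lone 2p electron is easier than breaking Be's filled 2s².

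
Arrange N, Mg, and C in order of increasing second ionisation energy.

Mg, C, N

Consider each +1 ion: N⁺ still has 4 valence electrons; Mg⁺ still has 1 valence electron; C⁺ still has 3 valence electrons.
All are still removing valence electrons, so compare the +1 ions as you would atoms: IE_2 generally rises across a period (higher Z_eff) and falls down a group (larger shell), subject to the usual subshell exceptions.
Valence configurations: N⁺ [He]2s²2p², Mg⁺ [Ne]3s¹, C⁺ [He]2s²2p¹.
Approximate IE_2 values (kJ/mol): N 2856, Mg 1451, C 2353.
Putting it together, IE_2: Mg < C < N.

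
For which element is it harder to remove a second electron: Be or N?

N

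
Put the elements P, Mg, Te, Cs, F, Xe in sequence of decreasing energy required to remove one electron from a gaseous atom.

F is in period 2, group 17; Mg is in period 3, group 2; P is in period 3, group 15; Te is in period 5, group 16; Xe is in period 5, group 18; Cs is in period 6, group 1.
Across a period the outer electron is held more tightly (higher IE₁); down a group it sits in a higher shell, more shielded, and comes off more easily.
Neither a single period nor a single group — weigh both effects.
Mg > Cs: relative to Cs, both the across-period and down-group shifts push Mg's first ionization energy up.
Te > Mg: the two effects oppose for this pair; the across-period effect wins (869 vs 738 kJ/mol).
P > Te: period and group pull opposite ways; the down-group shift dominates (1012 vs 869 kJ/mol).
Xe > P: period and group pull opposite ways; the across-period shift dominates (1170 vs 1012 kJ/mol).
F > Xe: the two effects oppose for this pair; the down-group effect wins (1681 vs 1170 kJ/mol).
Approximate values (kJ/mol): F 1681, Mg 738, P 1012, Te 869, Xe 1170, Cs 376.
So from highest to lowest: F > Xe > P > Te > Mg > Cs.

F, Xe, P, Te, Mg, Cs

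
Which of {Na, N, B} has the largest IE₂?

Na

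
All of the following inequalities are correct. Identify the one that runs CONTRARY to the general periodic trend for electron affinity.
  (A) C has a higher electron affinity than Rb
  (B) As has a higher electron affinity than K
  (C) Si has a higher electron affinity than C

The general trend: electron affinity increases across a period and decreases down a group.
(A) C (period 2, group 14) vs Rb (period 5, group 1): the stated order agrees with the simple trend.
(B) As (period 4, group 15) vs K (period 4, group 1): the stated order agrees with the simple trend.
(C) Si (period 3, group 14) vs C (period 2, group 14): the stated order contradicts the simple trend.
The exception is (C): Si's larger, more diffuse 3p orbitals accept an added electron slightly more readily than C's compact 2p.

(C)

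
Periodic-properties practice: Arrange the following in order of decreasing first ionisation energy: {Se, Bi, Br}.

Br > Se > Bi

Across a period the outer electron is held more tightly (higher IE₁); down a group it sits in a higher shell, more shielded, and comes off more easily.
Neither a single period nor a single group — weigh both effects.
Se > Bi: both effects reinforce here, so Se is clearly the higher of the two.
Br > Se: Br lies to the right of Se in period 4, so the across-period effect alone puts Br higher.
Tabulated first ionization energy (kJ/mol): Se 941, Br 1140, Bi 703.
So from highest to lowest: Br > Se > Bi.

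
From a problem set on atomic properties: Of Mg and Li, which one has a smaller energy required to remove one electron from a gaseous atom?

Li

Removing the outermost electron gets harder across a period and easier down a group.
These sit on a diagonal, where the across-period and down-group effects partly cancel.
Mg > Li: the two effects oppose for this pair; the across-period effect wins (738 vs 520 kJ/mol).
Tabulated first ionization energy (kJ/mol): Li 520, Mg 738.
So Li has the smaller energy required to remove one electron from a gaseous atom (Li < Mg).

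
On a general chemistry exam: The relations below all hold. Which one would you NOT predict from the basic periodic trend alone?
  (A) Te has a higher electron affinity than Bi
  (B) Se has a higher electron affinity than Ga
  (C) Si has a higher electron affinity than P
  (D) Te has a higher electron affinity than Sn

(C)

The general trend: electron affinity increases across a period and decreases down a group.
(A) Te (period 5, group 16) vs Bi (period 6, group 15): the stated order agrees with the simple trend.
(B) Se (period 4, group 16) vs Ga (period 4, group 13): the stated order agrees with the simple trend.
(C) Si (period 3, group 14) vs P (period 3, group 15): the stated order contradicts the simple trend.
(D) Te (period 5, group 16) vs Sn (period 5, group 14): the stated order agrees with the simple trend.
The exception is (C): adding an electron to P's half-filled 3p³ is unfavourable, so Si (3p²) has the more exothermic EA.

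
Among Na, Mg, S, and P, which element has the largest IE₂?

Na

The second ionization energy removes an electron from the +1 ion. For each element: Na⁺ is the bare [Ne] core; Mg⁺ still has 1 valence electron; S⁺ still has 5 valence electrons; P⁺ still has 4 valence electrons.
Core electrons are held far more tightly than valence electrons, so Na tops the IE_2 order.
Valence configurations: Mg⁺ [Ne]3s¹, S⁺ [Ne]3s²3p³, P⁺ [Ne]3s²3p².
The numbers (kJ/mol): Na 4562, Mg 1451, S 2252, P 1907.
So the second ionization energies run Mg < P < S < Na.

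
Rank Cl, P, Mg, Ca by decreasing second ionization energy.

Cl, P, Mg, Ca

The second ionization energy removes an electron from the +1 ion. For each element: Cl⁺ still has 6 valence electrons; P⁺ still has 4 valence electrons; Mg⁺ still has 1 valence electron; Ca⁺ still has 1 valence electron.
All are still removing valence electrons, so compare the +1 ions as you would atoms: IE_2 generally rises across a period (higher Z_eff) and falls down a group (larger shell), subject to the usual subshell exceptions.
Valence configurations: Cl⁺ [Ne]3s²3p⁴, P⁺ [Ne]3s²3p², Mg⁺ [Ne]3s¹, Ca⁺ [Ar]4s¹.
Approximate IE_2 values (kJ/mol): Cl 2298, P 1907, Mg 1451, Ca 1145.
Hence IE_2: Ca < Mg < P < Cl.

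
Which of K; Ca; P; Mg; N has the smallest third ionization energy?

Consider each +2 ion: K²⁺ is already 1 electron into the core; Ca²⁺ is the bare [Ar] core; P²⁺ still has 3 valence electrons; Mg²⁺ is the bare [Ne] core; N²⁺ still has 3 valence electrons.
Usually core removal costs more than valence removal, but here the competition is close: a tightly held n=2 valence electron can cost more to remove than an n=3 core electron, so the actual values have to decide it.
Valence configurations: P²⁺ [Ne]3s²3p¹, N²⁺ [He]2s²2p¹.
The numbers (kJ/mol): K 4420, Ca 4912, P 2914, Mg 7733, N 4578.
So the third ionization energies run P < K < N < Ca < Mg.

P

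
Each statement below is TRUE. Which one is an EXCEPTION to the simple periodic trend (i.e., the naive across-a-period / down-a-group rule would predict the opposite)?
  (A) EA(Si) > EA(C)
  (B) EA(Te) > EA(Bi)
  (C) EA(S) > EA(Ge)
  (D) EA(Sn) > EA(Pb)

(A)

The general trend: electron affinity increases across a period and decreases down a group.
(A) Si (period 3, group 14) vs C (period 2, group 14): the stated order contradicts the simple trend.
(B) Te (period 5, group 16) vs Bi (period 6, group 15): the stated order agrees with the simple trend.
(C) S (period 3, group 16) vs Ge (period 4, group 14): the stated order agrees with the simple trend.
(D) Sn (period 5, group 14) vs Pb (period 6, group 14): the stated order agrees with the simple trend.
The exception is (A): Si's larger, more diffuse 3p orbitals accept an added electron slightly more readily than C's compact 2p.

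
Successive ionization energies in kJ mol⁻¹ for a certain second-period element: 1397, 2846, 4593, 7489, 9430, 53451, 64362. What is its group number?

Group 15

Look for the largest jump between consecutive ionization energies: IE6/IE5 ≈ 5.7, far larger than any earlier ratio.
That jump marks the point where a core electron is being removed. So the atom has 5 valence electrons.
A main-group element with 5 valence electrons is in group 15.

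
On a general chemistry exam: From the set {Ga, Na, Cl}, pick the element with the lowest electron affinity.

Na is in period 3, group 1; Cl is in period 3, group 17; Ga is in period 4, group 13.
Adding an electron releases more energy for atoms nearer the top right (short of the noble gases).
Neither a single period nor a single group — weigh both effects.
Na > Ga: period and group pull opposite ways; the down-group shift dominates (53 vs 29 kJ/mol).
Cl > Na: both are in period 3; the period trend gives Cl the larger value.
Approximate values (kJ/mol): Na 53, Cl 349, Ga 29.
The lowest electron affinity among these belongs to Ga.

Ga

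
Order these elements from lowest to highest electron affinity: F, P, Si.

P, Si, F

F is in period 2, group 17; Si is in period 3, group 14; P is in period 3, group 15.
EA tends to increase across a period and decrease down a group, though the pattern is less regular than for IE or radius.
Here both period and group differ, so the two effects have to be weighed against each other.
Si > P: this pair runs against the simple trend — see the exception note.
F > Si: both effects reinforce here, so F is clearly the higher of the two.
Note the exception: Si has a higher electron affinity than P, contrary to the simple trend — adding an electron to P's half-filled 3p³ is unfavourable, so Si (3p²) has the more exothermic EA.
For reference (kJ/mol): F 328, Si 134, P 72.
So from lowest to highest: P < Si < F.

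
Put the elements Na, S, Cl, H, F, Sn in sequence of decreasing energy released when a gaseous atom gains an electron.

Cl > F > S > Sn > H > Na

H is in period 1, group 1; F is in period 2, group 17; Na is in period 3, group 1; S is in period 3, group 16; Cl is in period 3, group 17; Sn is in period 5, group 14.
Adding an electron releases more energy for atoms nearer the top right (short of the noble gases).
These span different periods and groups, so the two trends combine.
H > Na: H sits above Na in group 1, so the down-group effect alone puts H higher.
Sn > H: the two effects oppose for this pair; the across-period effect wins (107 vs 73 kJ/mol).
S > Sn: relative to Sn, both the across-period and down-group shifts push S's electron affinity up.
F > S: both effects reinforce here, so F is clearly the higher of the two.
Cl > F: this pair runs against the simple trend — see the exception note.
Note the exception: Cl has a higher electron affinity than F, contrary to the simple trend — F's small 2p subshell makes the incoming electron feel strong e⁻–e⁻ repulsion, so Cl actually releases more energy on gaining an electron.
Approximate values (kJ/mol): H 73, F 328, Na 53, S 200, Cl 349, Sn 107.
So from highest to lowest: Cl > F > S > Sn > H > Na.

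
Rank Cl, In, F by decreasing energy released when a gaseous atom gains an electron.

F is in period 2, group 17; Cl is in period 3, group 17; In is in period 5, group 13.
Adding an electron releases more energy for atoms nearer the top right (short of the noble gases).
Here both period and group differ, so the two effects have to be weighed against each other.
F > In: both effects reinforce here, so F is clearly the higher of the two.
Cl > F: this pair runs against the simple trend — see the exception note.
Note the exception: Cl has a higher electron affinity than F, contrary to the simple trend — F's small 2p subshell makes the incoming electron feel strong e⁻–e⁻ repulsion, so Cl actually releases more energy on gaining an electron.
For reference (kJ/mol): F 328, Cl 349, In 29.
So from highest to lowest: Cl > F > In.

Cl, F, In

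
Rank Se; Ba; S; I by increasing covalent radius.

S < Se < I < Ba

Across a period the added protons contract the valence shell; down a group each new principal shell makes the atom larger.
Neither a single period nor a single group — weigh both effects.
Se > S: they share group 16; the group trend gives Se the larger value.
I > Se: period and group pull opposite ways; the down-group shift dominates (133 vs 116 pm).
Ba > I: relative to I, both the across-period and down-group shifts push Ba's atomic radius up.
Tabulated atomic radius (pm): S 103, Se 116, I 133, Ba 196.
So from smallest to largest: S < Se < I < Ba.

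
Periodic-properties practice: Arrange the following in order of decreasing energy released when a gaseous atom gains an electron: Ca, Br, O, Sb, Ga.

Br > O > Sb > Ga > Ca

Adding an electron releases more energy for atoms nearer the top right (short of the noble gases).
These span different periods and groups, so the two trends combine.
Ga > Ca: both are in period 4; the period trend gives Ga the larger value.
Sb > Ga: the two effects oppose for this pair; the across-period effect wins (103 vs 29 kJ/mol).
O > Sb: relative to Sb, both the across-period and down-group shifts push O's electron affinity up.
Br > O: the two effects oppose for this pair; the across-period effect wins (325 vs 141 kJ/mol).
Tabulated electron affinity (kJ/mol): O 141, Ca 2, Ga 29, Br 325, Sb 103.
So from highest to lowest: Br > O > Sb > Ga > Ca.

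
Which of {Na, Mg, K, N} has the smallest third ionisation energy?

K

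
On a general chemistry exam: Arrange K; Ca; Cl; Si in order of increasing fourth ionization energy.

Si < Cl < K < Ca

The fourth ionization energy removes an electron from the +3 ion. For each element: K³⁺ is already 2 electrons into the core; Ca³⁺ is already 1 electron into the core; Cl³⁺ still has 4 valence electrons; Si³⁺ still has 1 valence electron.
Breaking into a closed-shell core is much more expensive than removing a leftover valence electron — K and Ca have the largest IE_4 here.
Valence configurations: Cl³⁺ [Ne]3s²3p², Si³⁺ [Ne]3s¹.
The numbers (kJ/mol): K 5877, Ca 6491, Cl 5159, Si 4356.
Hence IE_4: Si < Cl < K < Ca.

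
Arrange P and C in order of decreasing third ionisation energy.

After 2 electrons have been removed, what remains? P²⁺ still has 3 valence electrons; C²⁺ still has 2 valence electrons.
All are still removing valence electrons, so compare the +2 ions as you would atoms: IE_3 generally rises across a period (higher Z_eff) and falls down a group (larger shell), subject to the usual subshell exceptions.
Valence configurations: P²⁺ [Ne]3s²3p¹, C²⁺ [He]2s².
Approximate IE_3 values (kJ/mol): P 2914, C 4620.
Overall IE_3 order: P < C.

C > P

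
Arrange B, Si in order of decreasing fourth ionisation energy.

B, Si

Consider each +3 ion: B³⁺ is the bare [He] core; Si³⁺ still has 1 valence electron.
Core electrons are held far more tightly than valence electrons, so B tops the IE_4 order.
Approximate IE_4 values (kJ/mol): B 25026, Si 4356.
Hence IE_4: Si < B.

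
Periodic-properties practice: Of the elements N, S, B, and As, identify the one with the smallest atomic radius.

B is in period 2, group 13; N is in period 2, group 15; S is in period 3, group 16; As is in period 4, group 15.
Moving right in a period, electrons are added to the same shell under a stronger nuclear pull, so atoms get smaller; moving down, a new shell is opened and atoms get larger.
Here both period and group differ, so the two effects have to be weighed against each other.
B > N: B lies to the left of N in period 2, so the across-period effect alone puts B larger.
S > B: the two effects oppose for this pair; the down-group effect wins (103 vs 85 pm).
As > S: relative to S, both the across-period and down-group shifts push As's atomic radius up.
Approximate values (pm): B 85, N 71, S 103, As 121.
The smallest atomic radius among these belongs to N.

N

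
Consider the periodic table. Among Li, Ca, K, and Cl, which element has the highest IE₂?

Li

Consider each +1 ion: Li⁺ is the bare [He] core; Ca⁺ still has 1 valence electron; K⁺ is the bare [Ar] core; Cl⁺ still has 6 valence electrons.
Pulling an electron out of a noble-gas core costs far more than removing a remaining valence electron, so K and Li sit at the high end of IE_2.
Valence configurations: Ca⁺ [Ar]4s¹, Cl⁺ [Ne]3s²3p⁴.
The numbers (kJ/mol): Li 7298, Ca 1145, K 3052, Cl 2298.
Hence IE_2: Ca < Cl < K < Li.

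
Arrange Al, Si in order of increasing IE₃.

Al < Si

IE_3 is the cost of taking one more electron from the +2 cation: Al²⁺ still has 1 valence electron; Si²⁺ still has 2 valence electrons.
All are still removing valence electrons, so compare the +2 ions as you would atoms: IE_3 generally rises across a period (higher Z_eff) and falls down a group (larger shell), subject to the usual subshell exceptions.
Valence configurations: Al²⁺ [Ne]3s¹, Si²⁺ [Ne]3s².
The numbers (kJ/mol): Al 2745, Si 3232.
Putting it together, IE_3: Al < Si.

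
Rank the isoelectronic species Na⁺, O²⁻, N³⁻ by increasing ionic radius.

All of these have 10 electrons, so size is governed by nuclear charge alone: the more protons, the stronger the pull on the same electron cloud, and the smaller the ion.
Nuclear charges: Na⁺ (Z=11), O²⁻ (Z=8), N³⁻ (Z=7).
Smallest to largest: Na⁺ < O²⁻ < N³⁻.

Na⁺ < O²⁻ < N³⁻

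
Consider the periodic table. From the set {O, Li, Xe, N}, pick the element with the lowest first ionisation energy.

Li is in period 2, group 1; N is in period 2, group 15; O is in period 2, group 16; Xe is in period 5, group 18.
IE₁ increases left→right with effective nuclear charge and decreases top→bottom as the valence shell moves farther out.
Neither a single period nor a single group — weigh both effects.
Xe > Li: the two effects oppose for this pair; the across-period effect wins (1170 vs 520 kJ/mol).
O > Xe: period and group pull opposite ways; the down-group shift dominates (1314 vs 1170 kJ/mol).
N > O: this pair runs against the simple trend — see the exception note.
Note the exception: N has a higher first ionization energy than O, contrary to the simple trend — pairing an electron in O's 2p⁴ costs repulsion energy, so O ionizes more easily than half-filled N (2p³).
Tabulated first ionization energy (kJ/mol): Li 520, N 1402, O 1314, Xe 1170.
The lowest first ionisation energy among these belongs to Li.

Li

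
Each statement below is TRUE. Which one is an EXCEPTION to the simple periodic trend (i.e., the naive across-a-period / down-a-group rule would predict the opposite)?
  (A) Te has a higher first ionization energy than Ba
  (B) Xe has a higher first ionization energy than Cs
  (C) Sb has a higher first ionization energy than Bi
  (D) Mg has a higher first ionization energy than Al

(D)

The general trend: first ionization energy increases across a period and decreases down a group.
(A) Te (period 5, group 16) vs Ba (period 6, group 2): the stated order agrees with the simple trend.
(B) Xe (period 5, group 18) vs Cs (period 6, group 1): the stated order agrees with the simple trend.
(C) Sb (period 5, group 15) vs Bi (period 6, group 15): the stated order agrees with the simple trend.
(D) Mg (period 3, group 2) vs Al (period 3, group 13): the stated order contradicts the simple trend.
The exception is (D): Al's single 3p electron is easier to remove than one from Mg's filled 3s².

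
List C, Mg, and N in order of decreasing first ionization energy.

C is in period 2, group 14; N is in period 2, group 15; Mg is in period 3, group 2.
Removing the outermost electron gets harder across a period and easier down a group.
Neither a single period nor a single group — weigh both effects.
C > Mg: relative to Mg, both the across-period and down-group shifts push C's first ionization energy up.
N > C: N lies to the right of C in period 2, so the across-period effect alone puts N higher.
For reference (kJ/mol): C 1086, N 1402, Mg 738.
So from highest to lowest: N > C > Mg.

N > C > Mg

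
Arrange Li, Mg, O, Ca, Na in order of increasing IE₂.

Ca < Mg < O < Na < Li

After 1 electron has been removed, what remains? Li⁺ is the bare [He] core; Mg⁺ still has 1 valence electron; O⁺ still has 5 valence electrons; Ca⁺ still has 1 valence electron; Na⁺ is the bare [Ne] core.
Core electrons are held far more tightly than valence electrons, so Na and Li top the IE_2 order.
Valence configurations: Mg⁺ [Ne]3s¹, O⁺ [He]2s²2p³, Ca⁺ [Ar]4s¹.
Approximate IE_2 values (kJ/mol): Li 7298, Mg 1451, O 3388, Ca 1145, Na 4562.
Overall IE_2 order: Ca < Mg < O < Na < Li.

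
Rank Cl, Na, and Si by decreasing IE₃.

IE_3 is the cost of taking one more electron from the +2 cation: Cl²⁺ still has 5 valence electrons; Na²⁺ is already 1 electron into the core; Si²⁺ still has 2 valence electrons.
Breaking into a closed-shell core is much more expensive than removing a leftover valence electron — Na has the largest IE_3 here.
Valence configurations: Cl²⁺ [Ne]3s²3p³, Si²⁺ [Ne]3s².
Approximate IE_3 values (kJ/mol): Cl 3822, Na 6910, Si 3232.
Putting it together, IE_3: Si < Cl < Na.

Na > Cl > Si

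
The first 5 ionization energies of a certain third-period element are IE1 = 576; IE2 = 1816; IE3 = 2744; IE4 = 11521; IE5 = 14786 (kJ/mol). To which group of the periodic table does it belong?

Group 13

Look for the largest jump between consecutive ionization energies: IE4/IE3 ≈ 4.2, far larger than any earlier ratio.
That jump marks the point where a core electron is being removed. So the atom has 3 valence electrons.
A main-group element with 3 valence electrons is in group 13.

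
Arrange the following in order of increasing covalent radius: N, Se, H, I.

H < N < Se < I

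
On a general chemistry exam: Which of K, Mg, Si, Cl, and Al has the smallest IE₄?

Si

IE_4 is the cost of taking one more electron from the +3 cation: K³⁺ is already 2 electrons into the core; Mg³⁺ is already 1 electron into the core; Si³⁺ still has 1 valence electron; Cl³⁺ still has 4 valence electrons; Al³⁺ is the bare [Ne] core.
Pulling an electron out of a noble-gas core costs far more than removing a remaining valence electron, so K, Mg and Al sit at the high end of IE_4.
Valence configurations: Si³⁺ [Ne]3s¹, Cl³⁺ [Ne]3s²3p².
Approximate IE_4 values (kJ/mol): K 5877, Mg 10543, Si 4356, Cl 5159, Al 11577.
Overall IE_4 order: Si < Cl < K < Mg < Al.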